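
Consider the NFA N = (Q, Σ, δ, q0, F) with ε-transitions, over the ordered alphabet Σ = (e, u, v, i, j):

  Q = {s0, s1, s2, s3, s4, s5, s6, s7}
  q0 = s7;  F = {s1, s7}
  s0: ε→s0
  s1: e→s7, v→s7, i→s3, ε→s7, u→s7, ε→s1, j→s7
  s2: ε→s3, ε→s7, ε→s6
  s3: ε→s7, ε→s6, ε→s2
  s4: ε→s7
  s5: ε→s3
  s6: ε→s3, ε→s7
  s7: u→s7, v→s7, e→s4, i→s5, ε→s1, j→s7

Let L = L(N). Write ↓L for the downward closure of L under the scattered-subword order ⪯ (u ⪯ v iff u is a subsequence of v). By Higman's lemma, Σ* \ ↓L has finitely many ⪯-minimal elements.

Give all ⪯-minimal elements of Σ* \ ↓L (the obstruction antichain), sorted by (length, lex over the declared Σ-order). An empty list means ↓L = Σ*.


|Q|=8, |F|=2, |δ|=24 (14 ε).
min D↑ (1 st, q0=0, F={}): 0:e→0,u→0,v→0,i→0,j→0 [Hopcroft].
L(D↑) = ∅ ⇒ ↓L = Σ*.

A = [].


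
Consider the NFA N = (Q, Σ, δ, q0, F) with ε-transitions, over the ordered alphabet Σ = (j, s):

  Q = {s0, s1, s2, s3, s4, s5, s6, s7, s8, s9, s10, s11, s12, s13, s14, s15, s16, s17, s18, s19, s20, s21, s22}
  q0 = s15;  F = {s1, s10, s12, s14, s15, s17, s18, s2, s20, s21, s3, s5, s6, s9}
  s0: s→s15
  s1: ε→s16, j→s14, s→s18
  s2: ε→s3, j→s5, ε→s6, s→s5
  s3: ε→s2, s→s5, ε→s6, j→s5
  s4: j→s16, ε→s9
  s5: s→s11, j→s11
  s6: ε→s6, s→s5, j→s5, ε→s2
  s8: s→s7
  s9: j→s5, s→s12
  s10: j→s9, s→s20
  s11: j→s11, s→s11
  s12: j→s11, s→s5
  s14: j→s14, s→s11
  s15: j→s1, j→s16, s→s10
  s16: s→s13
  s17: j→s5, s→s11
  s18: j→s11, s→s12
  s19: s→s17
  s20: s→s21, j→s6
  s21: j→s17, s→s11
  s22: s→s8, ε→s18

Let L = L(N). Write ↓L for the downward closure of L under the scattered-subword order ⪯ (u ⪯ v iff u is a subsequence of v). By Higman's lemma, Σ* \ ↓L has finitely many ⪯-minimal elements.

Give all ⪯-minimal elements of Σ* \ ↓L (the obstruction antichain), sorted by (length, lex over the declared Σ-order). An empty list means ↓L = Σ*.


|Q|=23, |F|=14, |δ|=46 (9 ε).
min D↑ (13 st, q0=0, F={7}): 0:j→1,s→2 1:j→3,s→4 2:j→5,s→6 3:j→3,s→7 4:j→7,s→8 5:j→9,s→8 6:j→10,s→11 7:j→7,s→7 8:j→7,s→9 9:j→7,s→7 10:j→9,s→9 11:j→12,s→7 12:j→9,s→7 [Hopcroft].
'jjs': run [17, 13, 3, 1] end={s11} rej; 3/3 del acc.
'jsj': run [17, 13, 5, 1] end={s11} rej; 3/3 deletions ∈↓L.
'sjjj': run [17, 13, 8, 2, 1] end={s11} ∉↓L; 4/4 del acc.
'ssss': N↓-sim [17, 13, 9, 4, 1] end={s11} — reject; 4/4 del acc.
4 obstructions.

A = [jjs, jsj, sjjj, ssss].


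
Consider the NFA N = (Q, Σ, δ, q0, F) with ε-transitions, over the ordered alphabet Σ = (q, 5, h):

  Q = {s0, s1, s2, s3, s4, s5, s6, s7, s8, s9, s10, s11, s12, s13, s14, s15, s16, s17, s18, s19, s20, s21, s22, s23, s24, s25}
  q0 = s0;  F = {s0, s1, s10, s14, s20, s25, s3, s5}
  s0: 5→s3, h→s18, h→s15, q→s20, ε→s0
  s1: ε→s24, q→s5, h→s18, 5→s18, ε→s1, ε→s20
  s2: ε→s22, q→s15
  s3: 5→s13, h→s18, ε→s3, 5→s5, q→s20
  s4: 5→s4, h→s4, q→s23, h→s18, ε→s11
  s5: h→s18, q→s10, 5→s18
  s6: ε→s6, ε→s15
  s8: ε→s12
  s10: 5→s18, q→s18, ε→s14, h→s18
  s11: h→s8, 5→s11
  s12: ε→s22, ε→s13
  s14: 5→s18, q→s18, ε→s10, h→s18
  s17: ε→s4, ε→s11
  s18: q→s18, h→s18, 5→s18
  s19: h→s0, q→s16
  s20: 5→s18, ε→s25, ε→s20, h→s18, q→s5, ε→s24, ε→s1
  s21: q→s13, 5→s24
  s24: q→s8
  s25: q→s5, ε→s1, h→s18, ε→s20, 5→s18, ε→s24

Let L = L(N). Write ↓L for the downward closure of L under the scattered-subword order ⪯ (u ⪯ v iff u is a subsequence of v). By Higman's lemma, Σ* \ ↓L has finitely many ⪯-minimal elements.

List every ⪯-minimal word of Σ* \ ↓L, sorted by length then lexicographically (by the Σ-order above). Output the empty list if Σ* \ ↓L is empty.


Antichain: [h, q5, 555, qqqq, 55qq].

|Q|=26, |F|=8, |δ|=64 (23 ε).
min D↑ (6 st, q0=0, F={3}): 0:q→1,5→2,h→3 1:q→4,5→3,h→3 2:q→1,5→4,h→3 3:q→3,5→3,h→3 4:q→5,5→3,h→3 5:q→3,5→3,h→3.
'h': run [15, 2] end={s15,s18} ∉↓L; 1/1 del acc.
'q5': N↓-sim [15, 12, 1] end={s18} — reject; 2/2 deletions ∈↓L.
'555': |S_i|=[15, 13, 5, 1] end={s18} ∉↓L; 3/3 del acc.
'qqqq': run [15, 12, 8, 3, 1] end={s18} — reject; 4/4 single-dels accept.
'55qq': N↓-sim [15, 13, 5, 3, 1] end={s18} ∉↓L; 4/4 del acc.
5 words, ⪯-incomp.


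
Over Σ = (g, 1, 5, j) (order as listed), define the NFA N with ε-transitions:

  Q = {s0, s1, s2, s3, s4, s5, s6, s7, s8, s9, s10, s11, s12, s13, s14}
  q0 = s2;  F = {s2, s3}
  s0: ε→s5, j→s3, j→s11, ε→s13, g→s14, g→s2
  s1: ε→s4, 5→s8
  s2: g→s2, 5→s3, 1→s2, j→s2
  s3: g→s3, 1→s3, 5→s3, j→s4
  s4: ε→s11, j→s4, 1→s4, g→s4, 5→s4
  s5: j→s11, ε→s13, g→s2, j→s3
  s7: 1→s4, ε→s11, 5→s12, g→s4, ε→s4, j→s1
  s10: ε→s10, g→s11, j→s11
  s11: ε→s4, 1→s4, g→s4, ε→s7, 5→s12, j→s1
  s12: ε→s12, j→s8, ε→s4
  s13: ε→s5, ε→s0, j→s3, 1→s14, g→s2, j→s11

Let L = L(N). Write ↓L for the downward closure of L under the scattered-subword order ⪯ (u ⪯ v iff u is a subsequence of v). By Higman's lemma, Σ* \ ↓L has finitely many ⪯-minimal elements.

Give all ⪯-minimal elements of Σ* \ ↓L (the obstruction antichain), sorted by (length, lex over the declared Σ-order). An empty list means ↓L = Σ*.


|Q|=15, |F|=2, |δ|=49 (14 ε).
min D↑ (3 st, q0=0, F={2}): 0:g→0,1→0,5→1,j→0 1:g→1,1→1,5→1,j→2 2:g→2,1→2,5→2,j→2 (ε-aug+det+¬).
'5j': N↓-sim [8, 7, 6] end={s1,s11,s12,s4,s7,s8} rej; 2/2 del acc.
1 words, ⪯-incomp.

min(Σ*\↓L) = [5j].


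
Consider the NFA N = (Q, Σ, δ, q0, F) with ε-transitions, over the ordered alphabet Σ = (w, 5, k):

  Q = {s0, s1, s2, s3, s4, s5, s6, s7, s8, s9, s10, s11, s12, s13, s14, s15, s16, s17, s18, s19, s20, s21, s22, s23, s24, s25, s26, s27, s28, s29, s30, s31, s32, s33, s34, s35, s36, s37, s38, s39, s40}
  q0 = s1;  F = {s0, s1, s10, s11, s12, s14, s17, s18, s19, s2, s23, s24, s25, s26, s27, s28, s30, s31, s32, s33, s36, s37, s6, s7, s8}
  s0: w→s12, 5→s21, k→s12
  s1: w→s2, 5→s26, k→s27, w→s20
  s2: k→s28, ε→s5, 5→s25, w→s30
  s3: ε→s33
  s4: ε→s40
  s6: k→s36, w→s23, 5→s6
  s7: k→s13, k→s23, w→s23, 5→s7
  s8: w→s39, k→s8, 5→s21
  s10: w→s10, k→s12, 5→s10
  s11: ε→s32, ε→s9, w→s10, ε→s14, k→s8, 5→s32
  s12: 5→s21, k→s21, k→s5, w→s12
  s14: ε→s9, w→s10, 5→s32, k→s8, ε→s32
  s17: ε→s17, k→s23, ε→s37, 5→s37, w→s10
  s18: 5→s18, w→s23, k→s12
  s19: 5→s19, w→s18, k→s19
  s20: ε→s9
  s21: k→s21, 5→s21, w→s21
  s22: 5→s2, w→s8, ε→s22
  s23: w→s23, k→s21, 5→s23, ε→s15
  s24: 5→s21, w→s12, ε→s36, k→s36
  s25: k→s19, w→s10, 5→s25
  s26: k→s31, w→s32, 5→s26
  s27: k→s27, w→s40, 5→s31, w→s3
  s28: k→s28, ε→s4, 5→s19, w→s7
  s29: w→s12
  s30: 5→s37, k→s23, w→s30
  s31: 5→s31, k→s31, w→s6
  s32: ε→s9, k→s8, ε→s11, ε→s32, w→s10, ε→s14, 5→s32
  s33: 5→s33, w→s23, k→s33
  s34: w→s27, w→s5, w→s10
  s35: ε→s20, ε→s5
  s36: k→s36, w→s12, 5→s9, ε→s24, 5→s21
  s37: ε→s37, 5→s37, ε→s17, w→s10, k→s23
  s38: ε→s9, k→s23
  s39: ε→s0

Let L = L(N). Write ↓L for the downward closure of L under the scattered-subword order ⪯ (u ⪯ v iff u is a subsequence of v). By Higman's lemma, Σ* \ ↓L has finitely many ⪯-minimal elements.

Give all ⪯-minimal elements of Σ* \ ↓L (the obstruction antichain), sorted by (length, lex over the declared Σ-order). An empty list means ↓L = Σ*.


|Q|=41, |F|=25, |δ|=116 (26 ε).
min D↑ (22 st, q0=0, F={17}): 0:w→1,5→2,k→3 1:w→4,5→5,k→6 2:w→7,5→2,k→8 3:w→9,5→8,k→3 4:w→4,5→10,k→11 5:w→12,5→5,k→13 6:w→14,5→13,k→6 7:w→12,5→7,k→15 8:w→16,5→8,k→8 9:w→11,5→9,k→9 10:w→12,5→10,k→11 11:w→11,5→11,k→17 12:w→12,5→12,k→18 13:w→19,5→13,k→13 14:w→11,5→14,k→11 15:w→20,5→17,k→15 16:w→11,5→16,k→21 17:w→17,5→17,k→17 18:w→18,5→17,k→17 19:w→11,5→19,k→18 20:w→18,5→17,k→18 21:w→18,5→17,k→21 [Hopcroft].
'wwkk': N↓-sim [35, 31, 14, 6, 2] end={s21,s5} rej; 4/4 deletions ∈↓L.
'5wk5': |S_i|=[35, 26, 17, 9, 2] end={s21,s9} — reject; 4/4 single-dels accept.
'kwwk': run [35, 23, 17, 5, 2] end={s21,s5} ∉↓L; 4/4 deletions ∈↓L.
3 words, ⪯-incomp.

Antichain: [wwkk, 5wk5, kwwk].


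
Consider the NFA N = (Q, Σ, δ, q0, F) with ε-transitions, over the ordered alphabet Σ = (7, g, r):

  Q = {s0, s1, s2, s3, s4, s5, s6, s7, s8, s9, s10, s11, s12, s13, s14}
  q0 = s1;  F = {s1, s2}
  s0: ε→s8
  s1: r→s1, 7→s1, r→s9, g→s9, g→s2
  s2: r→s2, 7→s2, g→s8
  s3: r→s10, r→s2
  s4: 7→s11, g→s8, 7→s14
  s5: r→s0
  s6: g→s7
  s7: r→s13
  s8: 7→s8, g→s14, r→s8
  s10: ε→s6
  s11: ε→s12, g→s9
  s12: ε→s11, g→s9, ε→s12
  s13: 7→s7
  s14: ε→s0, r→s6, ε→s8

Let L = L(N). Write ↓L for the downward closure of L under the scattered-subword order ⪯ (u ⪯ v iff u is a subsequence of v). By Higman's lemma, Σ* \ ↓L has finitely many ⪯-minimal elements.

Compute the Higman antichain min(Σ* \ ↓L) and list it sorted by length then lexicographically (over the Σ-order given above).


|Q|=15, |F|=2, |δ|=30 (7 ε).
min D↑ (3 st, q0=0, F={2}): 0:7→0,g→1,r→0 1:7→1,g→2,r→1 2:7→2,g→2,r→2 (ε-aug+det+¬).
'gg': |S_i|=[9, 8, 6] end={s0,s13,s14,s6,s7,s8} ∉↓L; 2/2 del acc.
1 minimals (antichain).

Antichain: [gg].


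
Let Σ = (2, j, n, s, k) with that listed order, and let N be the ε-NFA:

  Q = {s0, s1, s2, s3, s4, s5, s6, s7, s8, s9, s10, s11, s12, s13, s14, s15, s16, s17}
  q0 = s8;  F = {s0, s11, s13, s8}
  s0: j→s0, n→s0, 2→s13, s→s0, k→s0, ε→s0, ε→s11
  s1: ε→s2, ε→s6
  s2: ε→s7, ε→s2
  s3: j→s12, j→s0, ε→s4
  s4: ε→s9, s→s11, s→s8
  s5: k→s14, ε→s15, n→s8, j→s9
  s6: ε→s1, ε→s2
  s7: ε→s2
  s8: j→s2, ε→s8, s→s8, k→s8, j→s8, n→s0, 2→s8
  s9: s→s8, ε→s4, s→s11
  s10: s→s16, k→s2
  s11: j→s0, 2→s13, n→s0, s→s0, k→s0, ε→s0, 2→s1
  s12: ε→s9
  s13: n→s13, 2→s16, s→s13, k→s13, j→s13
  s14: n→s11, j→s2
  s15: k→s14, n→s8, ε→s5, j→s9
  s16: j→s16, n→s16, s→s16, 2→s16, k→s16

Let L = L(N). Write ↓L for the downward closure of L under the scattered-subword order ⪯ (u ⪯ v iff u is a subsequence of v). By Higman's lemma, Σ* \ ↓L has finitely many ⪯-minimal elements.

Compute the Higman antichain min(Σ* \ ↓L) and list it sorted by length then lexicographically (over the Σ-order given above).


A = [n22].

|Q|=18, |F|=4, |δ|=60 (17 ε).
min D↑ (4 st, q0=0, F={3}): 0:2→0,j→0,n→1,s→0,k→0 1:2→2,j→1,n→1,s→1,k→1 2:2→3,j→2,n→2,s→2,k→2 3:2→3,j→3,n→3,s→3,k→3 (ε-aug+det+¬).
'n22': |S_i|=[9, 8, 6, 1] end={s16} — reject; 3/3 single-dels accept.
1 obstructions.


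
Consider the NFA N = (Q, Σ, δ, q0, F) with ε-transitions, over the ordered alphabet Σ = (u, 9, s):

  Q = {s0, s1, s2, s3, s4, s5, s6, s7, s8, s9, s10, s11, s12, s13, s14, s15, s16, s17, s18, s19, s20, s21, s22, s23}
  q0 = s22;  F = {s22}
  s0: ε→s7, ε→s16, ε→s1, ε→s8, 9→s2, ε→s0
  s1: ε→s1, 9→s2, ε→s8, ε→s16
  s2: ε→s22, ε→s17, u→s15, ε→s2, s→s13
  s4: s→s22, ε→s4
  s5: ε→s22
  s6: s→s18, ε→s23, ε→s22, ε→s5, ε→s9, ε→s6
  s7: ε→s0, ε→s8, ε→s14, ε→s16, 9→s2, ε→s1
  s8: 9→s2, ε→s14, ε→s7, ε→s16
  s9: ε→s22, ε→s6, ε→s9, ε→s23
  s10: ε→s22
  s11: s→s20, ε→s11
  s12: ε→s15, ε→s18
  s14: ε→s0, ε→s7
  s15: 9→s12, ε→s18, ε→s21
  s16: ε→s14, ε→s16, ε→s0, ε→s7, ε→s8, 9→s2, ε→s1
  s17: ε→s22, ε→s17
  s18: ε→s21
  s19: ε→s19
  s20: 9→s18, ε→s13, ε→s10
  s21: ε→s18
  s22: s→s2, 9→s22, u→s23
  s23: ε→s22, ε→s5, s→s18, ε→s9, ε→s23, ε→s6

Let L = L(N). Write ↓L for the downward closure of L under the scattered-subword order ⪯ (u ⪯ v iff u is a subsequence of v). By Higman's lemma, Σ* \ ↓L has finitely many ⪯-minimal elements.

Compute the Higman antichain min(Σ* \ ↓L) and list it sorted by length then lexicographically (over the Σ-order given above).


|Q|=24, |F|=1, |δ|=72 (56 ε).
min D↑ (1 st, q0=0, F={}): 0:u→0,9→0,s→0 [Hopcroft].
L(D↑) = ∅ ⇒ ↓L = Σ*.

A = [].


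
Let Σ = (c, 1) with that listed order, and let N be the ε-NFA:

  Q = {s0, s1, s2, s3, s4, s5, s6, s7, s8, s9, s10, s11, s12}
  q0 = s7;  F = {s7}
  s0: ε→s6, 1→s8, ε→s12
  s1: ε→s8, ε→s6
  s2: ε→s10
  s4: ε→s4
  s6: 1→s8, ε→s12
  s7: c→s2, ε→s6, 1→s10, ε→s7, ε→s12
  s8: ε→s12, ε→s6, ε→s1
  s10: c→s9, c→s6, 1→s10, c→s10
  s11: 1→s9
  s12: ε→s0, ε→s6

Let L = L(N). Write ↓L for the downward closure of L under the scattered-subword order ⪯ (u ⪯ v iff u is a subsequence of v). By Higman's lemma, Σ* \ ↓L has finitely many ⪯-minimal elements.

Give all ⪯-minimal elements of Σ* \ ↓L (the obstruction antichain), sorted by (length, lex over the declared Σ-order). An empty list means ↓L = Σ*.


min(Σ*\↓L) = [c, 1].

|Q|=13, |F|=1, |δ|=24 (15 ε).
min D↑ (2 st, q0=0, F={1}): 0:c→1,1→1 1:c→1,1→1 (ε-aug+det+¬).
'c': |S_i|=[9, 8] end={s0,s1,s10,s12,s2,s6,s8,s9} — reject; 1/1 del acc.
'1': |S_i|=[9, 7] end={s0,s1,s10,s12,s6,s8,s9} ∉↓L; 1/1 single-dels accept.
2 minimals (antichain).


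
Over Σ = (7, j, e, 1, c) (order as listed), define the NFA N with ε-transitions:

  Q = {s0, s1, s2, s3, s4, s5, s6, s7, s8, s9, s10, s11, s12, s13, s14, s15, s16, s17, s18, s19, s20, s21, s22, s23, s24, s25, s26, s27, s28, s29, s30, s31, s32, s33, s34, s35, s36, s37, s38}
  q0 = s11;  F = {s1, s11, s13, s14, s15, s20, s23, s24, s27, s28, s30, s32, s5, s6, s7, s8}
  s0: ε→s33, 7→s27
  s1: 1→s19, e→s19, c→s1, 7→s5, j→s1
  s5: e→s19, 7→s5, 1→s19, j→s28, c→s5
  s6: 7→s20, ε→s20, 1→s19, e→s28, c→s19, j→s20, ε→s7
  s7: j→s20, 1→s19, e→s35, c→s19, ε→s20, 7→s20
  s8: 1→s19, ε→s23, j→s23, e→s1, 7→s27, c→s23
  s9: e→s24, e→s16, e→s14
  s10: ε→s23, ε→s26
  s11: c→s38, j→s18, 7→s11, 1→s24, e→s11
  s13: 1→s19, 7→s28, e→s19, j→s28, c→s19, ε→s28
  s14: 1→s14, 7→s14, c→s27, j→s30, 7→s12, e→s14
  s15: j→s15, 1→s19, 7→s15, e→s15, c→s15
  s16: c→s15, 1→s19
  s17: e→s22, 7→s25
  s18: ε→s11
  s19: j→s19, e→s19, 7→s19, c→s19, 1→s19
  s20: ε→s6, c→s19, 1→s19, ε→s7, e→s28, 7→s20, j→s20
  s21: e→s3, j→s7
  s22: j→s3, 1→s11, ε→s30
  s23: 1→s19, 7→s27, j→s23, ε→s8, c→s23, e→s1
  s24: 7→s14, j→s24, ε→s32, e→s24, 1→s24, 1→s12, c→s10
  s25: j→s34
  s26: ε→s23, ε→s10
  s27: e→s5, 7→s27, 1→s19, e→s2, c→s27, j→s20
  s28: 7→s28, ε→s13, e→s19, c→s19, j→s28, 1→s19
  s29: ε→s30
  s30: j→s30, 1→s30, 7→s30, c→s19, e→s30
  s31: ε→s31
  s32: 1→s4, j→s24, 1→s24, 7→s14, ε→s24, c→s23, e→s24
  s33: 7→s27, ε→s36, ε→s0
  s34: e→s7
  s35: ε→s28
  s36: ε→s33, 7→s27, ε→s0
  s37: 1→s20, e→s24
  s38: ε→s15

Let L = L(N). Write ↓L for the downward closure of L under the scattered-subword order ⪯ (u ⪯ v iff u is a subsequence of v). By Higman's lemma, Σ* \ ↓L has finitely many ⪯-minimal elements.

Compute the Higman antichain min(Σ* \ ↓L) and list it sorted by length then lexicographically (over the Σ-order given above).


Antichain: [c1, 17jc, 1cee].

|Q|=39, |F|=16, |δ|=133 (26 ε).
min D↑ (12 st, q0=0, F={5}): 0:7→0,j→0,e→0,1→1,c→2 1:7→3,j→1,e→1,1→1,c→4 2:7→2,j→2,e→2,1→5,c→2 3:7→3,j→6,e→3,1→3,c→7 4:7→7,j→4,e→8,1→5,c→4 5:7→5,j→5,e→5,1→5,c→5 6:7→6,j→6,e→6,1→6,c→5 7:7→7,j→9,e→10,1→5,c→7 8:7→10,j→8,e→5,1→5,c→8 9:7→9,j→9,e→11,1→5,c→5 10:7→10,j→11,e→5,1→5,c→10 11:7→11,j→11,e→5,1→5,c→5 (ε-aug+det+¬).
'c1': |S_i|=[25, 17, 1] end={s19} rej; 2/2 single-dels accept.
'17jc': run [25, 21, 13, 8, 1] end={s19} rej; 4/4 deletions ∈↓L.
'1cee': run [25, 21, 15, 7, 1] end={s19} — reject; 4/4 del acc.
3 words, ⪯-incomp.


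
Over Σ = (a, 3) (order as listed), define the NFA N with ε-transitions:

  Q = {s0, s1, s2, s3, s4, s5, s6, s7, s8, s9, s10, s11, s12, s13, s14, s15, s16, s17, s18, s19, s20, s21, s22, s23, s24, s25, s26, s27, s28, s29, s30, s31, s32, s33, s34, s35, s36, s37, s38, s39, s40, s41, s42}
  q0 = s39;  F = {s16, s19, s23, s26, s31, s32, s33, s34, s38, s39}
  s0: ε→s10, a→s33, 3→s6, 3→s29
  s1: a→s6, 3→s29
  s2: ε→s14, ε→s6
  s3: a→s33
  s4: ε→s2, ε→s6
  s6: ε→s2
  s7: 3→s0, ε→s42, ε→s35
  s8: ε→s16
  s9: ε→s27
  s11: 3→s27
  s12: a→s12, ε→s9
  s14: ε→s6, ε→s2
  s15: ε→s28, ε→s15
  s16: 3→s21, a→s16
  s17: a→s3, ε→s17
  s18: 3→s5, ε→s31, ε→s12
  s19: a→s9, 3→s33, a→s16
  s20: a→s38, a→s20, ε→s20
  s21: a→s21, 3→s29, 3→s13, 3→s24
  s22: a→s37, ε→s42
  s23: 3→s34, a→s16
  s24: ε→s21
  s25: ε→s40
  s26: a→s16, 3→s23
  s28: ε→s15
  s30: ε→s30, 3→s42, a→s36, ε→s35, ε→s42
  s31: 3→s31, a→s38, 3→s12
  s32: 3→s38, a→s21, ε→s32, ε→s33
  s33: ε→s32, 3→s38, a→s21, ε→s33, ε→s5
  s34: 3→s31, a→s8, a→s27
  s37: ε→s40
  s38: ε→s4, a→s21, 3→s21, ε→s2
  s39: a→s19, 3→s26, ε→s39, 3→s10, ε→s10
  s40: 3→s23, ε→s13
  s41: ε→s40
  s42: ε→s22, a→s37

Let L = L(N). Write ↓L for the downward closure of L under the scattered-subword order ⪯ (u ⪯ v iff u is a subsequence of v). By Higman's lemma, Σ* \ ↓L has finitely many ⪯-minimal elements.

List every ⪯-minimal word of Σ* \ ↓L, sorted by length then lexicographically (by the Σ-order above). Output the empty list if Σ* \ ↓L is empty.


A = [aa3, a3a, 3a3, a333, 3333aa].

|Q|=43, |F|=10, |δ|=85 (39 ε).
min D↑ (10 st, q0=0, F={6}): 0:a→1,3→2 1:a→3,3→4 2:a→3,3→5 3:a→3,3→6 4:a→6,3→7 5:a→3,3→8 6:a→6,3→6 7:a→6,3→6 8:a→3,3→9 9:a→7,3→9 [Hopcroft].
'aa3': run [24, 18, 8, 4] end={s13,s21,s24,s29} ∉↓L; 3/3 deletions ∈↓L.
'a3a': run [24, 18, 12, 4] end={s13,s21,s24,s29} rej; 3/3 deletions ∈↓L.
'3a3': |S_i|=[24, 22, 14, 4] end={s13,s21,s24,s29} — reject; 3/3 del acc.
'a333': run [24, 18, 12, 9, 4] end={s13,s21,s24,s29} — reject; 4/4 single-dels accept.
'3333aa': N↓-sim [24, 22, 17, 16, 13, 12, 7] end={s12,s13,s21,s24,s27,s29,s9} rej; 6/6 deletions ∈↓L.
5 minimals (antichain).


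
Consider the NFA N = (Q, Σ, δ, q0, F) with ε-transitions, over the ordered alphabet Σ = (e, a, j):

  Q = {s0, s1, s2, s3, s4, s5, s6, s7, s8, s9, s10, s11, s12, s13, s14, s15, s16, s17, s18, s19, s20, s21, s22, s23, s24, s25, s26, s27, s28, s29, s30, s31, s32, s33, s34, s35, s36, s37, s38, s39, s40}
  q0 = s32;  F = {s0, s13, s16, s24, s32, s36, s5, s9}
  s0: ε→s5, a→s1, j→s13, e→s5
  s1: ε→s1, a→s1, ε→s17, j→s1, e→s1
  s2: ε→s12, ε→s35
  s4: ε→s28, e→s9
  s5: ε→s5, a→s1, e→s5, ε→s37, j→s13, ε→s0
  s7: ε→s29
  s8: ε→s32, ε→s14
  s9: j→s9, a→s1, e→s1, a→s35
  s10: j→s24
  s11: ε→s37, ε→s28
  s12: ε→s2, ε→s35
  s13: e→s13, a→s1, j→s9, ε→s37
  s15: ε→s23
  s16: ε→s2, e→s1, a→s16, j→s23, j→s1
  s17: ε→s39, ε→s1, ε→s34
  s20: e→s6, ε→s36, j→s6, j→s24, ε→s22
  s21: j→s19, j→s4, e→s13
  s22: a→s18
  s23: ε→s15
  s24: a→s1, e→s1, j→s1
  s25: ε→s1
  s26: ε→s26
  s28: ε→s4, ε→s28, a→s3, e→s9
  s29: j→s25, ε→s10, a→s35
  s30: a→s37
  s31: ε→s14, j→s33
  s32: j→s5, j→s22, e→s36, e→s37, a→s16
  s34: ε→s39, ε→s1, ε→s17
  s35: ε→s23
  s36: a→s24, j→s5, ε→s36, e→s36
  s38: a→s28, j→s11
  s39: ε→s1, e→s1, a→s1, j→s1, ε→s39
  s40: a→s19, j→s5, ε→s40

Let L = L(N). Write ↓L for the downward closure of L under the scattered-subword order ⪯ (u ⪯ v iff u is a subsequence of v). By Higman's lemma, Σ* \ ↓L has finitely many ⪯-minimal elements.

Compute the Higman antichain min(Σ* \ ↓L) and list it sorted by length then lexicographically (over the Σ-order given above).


Antichain: [ae, aj, ja, eaa, jjje].

|Q|=41, |F|=8, |δ|=92 (39 ε).
min D↑ (8 st, q0=0, F={5}): 0:e→1,a→2,j→3 1:e→1,a→4,j→3 2:e→5,a→2,j→5 3:e→3,a→5,j→6 4:e→5,a→5,j→5 5:e→5,a→5,j→5 6:e→6,a→5,j→7 7:e→5,a→5,j→7.
'ae': run [20, 12, 4] end={s1,s17,s34,s39} — reject; 2/2 deletions ∈↓L.
'aj': N↓-sim [20, 12, 6] end={s1,s15,s17,s23,s34,s39} ∉↓L; 2/2 single-dels accept.
'ja': run [20, 14, 8] end={s1,s15,s17,s18,s23,s34,s35,s39} — reject; 2/2 single-dels accept.
'eaa': |S_i|=[20, 14, 8, 4] end={s1,s17,s34,s39} rej; 3/3 single-dels accept.
'jjje': run [20, 14, 10, 8, 4] end={s1,s17,s34,s39} — reject; 4/4 del acc.
5 words, ⪯-incomp.


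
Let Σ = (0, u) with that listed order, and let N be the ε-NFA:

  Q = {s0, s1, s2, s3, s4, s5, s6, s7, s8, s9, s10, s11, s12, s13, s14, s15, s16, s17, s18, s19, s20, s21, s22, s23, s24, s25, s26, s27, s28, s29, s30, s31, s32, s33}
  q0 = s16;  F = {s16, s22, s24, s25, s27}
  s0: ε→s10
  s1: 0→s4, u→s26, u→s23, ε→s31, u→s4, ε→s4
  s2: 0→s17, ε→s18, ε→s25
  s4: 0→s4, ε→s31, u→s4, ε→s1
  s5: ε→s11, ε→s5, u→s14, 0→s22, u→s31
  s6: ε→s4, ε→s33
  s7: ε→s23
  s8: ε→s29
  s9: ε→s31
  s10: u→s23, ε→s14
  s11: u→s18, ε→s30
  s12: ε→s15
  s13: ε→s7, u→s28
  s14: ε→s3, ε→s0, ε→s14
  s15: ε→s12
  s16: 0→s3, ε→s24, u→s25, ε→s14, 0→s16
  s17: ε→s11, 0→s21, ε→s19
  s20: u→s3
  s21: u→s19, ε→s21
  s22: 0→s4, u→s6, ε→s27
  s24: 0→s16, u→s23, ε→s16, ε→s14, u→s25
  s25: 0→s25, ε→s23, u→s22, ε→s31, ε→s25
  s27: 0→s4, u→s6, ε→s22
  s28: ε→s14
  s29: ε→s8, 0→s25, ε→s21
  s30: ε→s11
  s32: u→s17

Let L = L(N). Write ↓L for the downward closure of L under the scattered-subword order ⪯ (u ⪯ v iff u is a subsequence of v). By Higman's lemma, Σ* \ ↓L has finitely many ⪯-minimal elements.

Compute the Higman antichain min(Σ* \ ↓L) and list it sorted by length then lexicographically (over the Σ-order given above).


Antichain: [uu0, uuu].

|Q|=34, |F|=5, |δ|=68 (38 ε).
min D↑ (4 st, q0=0, F={3}): 0:0→0,u→1 1:0→1,u→2 2:0→3,u→3 3:0→3,u→3.
'uu0': run [16, 10, 9, 5] end={s1,s23,s26,s31,s4} — reject; 3/3 deletions ∈↓L.
'uuu': N↓-sim [16, 10, 9, 7] end={s1,s23,s26,s31,s33,s4,s6} — reject; 3/3 del acc.
2 minimals (antichain).


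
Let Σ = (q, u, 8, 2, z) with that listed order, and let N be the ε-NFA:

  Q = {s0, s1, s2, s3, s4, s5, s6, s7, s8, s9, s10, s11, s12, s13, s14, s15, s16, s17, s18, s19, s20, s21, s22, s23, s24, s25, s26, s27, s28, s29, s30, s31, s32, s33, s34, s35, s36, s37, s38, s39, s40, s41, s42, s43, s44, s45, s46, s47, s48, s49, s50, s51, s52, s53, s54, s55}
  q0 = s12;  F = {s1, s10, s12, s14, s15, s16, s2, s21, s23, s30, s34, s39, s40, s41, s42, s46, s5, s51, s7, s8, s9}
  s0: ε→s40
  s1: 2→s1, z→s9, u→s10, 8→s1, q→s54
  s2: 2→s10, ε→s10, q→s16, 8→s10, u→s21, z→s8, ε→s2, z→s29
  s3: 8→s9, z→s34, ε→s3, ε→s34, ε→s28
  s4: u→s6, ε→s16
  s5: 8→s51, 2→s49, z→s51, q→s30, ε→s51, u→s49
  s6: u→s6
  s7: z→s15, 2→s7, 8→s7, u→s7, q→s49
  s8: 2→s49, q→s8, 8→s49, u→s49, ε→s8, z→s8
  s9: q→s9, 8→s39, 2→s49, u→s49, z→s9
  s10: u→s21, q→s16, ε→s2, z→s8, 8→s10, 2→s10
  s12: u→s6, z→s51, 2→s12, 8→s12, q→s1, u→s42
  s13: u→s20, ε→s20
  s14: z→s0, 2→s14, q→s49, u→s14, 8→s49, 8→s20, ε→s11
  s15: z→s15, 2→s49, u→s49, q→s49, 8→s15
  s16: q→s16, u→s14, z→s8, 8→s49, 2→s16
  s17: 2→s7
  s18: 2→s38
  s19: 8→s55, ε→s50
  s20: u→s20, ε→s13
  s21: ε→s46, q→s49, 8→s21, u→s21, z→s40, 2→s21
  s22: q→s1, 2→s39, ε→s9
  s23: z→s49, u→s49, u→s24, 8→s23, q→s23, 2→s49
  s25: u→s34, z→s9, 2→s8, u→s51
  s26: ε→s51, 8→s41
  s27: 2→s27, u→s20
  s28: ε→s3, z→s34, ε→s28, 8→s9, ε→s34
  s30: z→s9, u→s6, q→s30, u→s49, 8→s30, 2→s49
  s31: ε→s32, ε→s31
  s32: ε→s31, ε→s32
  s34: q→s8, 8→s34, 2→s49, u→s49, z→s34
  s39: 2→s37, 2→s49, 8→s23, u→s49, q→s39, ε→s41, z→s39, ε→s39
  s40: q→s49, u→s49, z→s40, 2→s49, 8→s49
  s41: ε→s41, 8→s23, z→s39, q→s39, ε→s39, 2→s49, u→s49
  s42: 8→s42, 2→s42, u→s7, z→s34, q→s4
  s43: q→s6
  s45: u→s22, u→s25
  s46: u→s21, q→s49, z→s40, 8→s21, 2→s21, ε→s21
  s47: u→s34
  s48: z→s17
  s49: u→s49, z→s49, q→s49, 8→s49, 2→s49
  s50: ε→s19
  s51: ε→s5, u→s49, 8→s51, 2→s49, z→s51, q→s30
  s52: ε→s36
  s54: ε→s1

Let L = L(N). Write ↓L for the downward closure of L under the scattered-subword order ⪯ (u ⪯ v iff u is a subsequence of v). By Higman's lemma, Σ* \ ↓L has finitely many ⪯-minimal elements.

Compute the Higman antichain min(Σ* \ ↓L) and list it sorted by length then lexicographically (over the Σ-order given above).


Antichain: [zu, z2, uq8, uuq, quz8, qz88z].

|Q|=56, |F|=21, |δ|=174 (33 ε).
min D↑ (18 st, q0=0, F={10}): 0:q→1,u→2,8→0,2→0,z→3 1:q→1,u→4,8→1,2→1,z→5 2:q→6,u→7,8→2,2→2,z→8 3:q→9,u→10,8→3,2→10,z→3 4:q→6,u→11,8→4,2→4,z→12 5:q→5,u→10,8→13,2→10,z→5 6:q→6,u→14,8→10,2→6,z→12 7:q→10,u→7,8→7,2→7,z→15 8:q→12,u→10,8→8,2→10,z→8 9:q→9,u→10,8→9,2→10,z→5 10:q→10,u→10,8→10,2→10,z→10 11:q→10,u→11,8→11,2→11,z→16 12:q→12,u→10,8→10,2→10,z→12 13:q→13,u→10,8→17,2→10,z→13 14:q→10,u→14,8→10,2→14,z→16 15:q→10,u→10,8→15,2→10,z→15 16:q→10,u→10,8→10,2→10,z→16 17:q→17,u→10,8→17,2→10,z→10 [Hopcroft].
'zu': |S_i|=[32, 17, 3] end={s24,s49,s6} rej; 2/2 del acc.
'z2': |S_i|=[32, 17, 2] end={s37,s49} ∉↓L; 2/2 deletions ∈↓L.
'uq8': run [32, 21, 11, 3] end={s13,s20,s49} rej; 3/3 del acc.
'uuq': |S_i|=[32, 21, 12, 1] end={s49} ∉↓L; 3/3 single-dels accept.
'quz8': run [32, 25, 16, 5, 1] end={s49} rej; 4/4 single-dels accept.
'qz88z': N↓-sim [32, 25, 11, 6, 3, 1] end={s49} rej; 5/5 del acc.
6 words, ⪯-incomp.


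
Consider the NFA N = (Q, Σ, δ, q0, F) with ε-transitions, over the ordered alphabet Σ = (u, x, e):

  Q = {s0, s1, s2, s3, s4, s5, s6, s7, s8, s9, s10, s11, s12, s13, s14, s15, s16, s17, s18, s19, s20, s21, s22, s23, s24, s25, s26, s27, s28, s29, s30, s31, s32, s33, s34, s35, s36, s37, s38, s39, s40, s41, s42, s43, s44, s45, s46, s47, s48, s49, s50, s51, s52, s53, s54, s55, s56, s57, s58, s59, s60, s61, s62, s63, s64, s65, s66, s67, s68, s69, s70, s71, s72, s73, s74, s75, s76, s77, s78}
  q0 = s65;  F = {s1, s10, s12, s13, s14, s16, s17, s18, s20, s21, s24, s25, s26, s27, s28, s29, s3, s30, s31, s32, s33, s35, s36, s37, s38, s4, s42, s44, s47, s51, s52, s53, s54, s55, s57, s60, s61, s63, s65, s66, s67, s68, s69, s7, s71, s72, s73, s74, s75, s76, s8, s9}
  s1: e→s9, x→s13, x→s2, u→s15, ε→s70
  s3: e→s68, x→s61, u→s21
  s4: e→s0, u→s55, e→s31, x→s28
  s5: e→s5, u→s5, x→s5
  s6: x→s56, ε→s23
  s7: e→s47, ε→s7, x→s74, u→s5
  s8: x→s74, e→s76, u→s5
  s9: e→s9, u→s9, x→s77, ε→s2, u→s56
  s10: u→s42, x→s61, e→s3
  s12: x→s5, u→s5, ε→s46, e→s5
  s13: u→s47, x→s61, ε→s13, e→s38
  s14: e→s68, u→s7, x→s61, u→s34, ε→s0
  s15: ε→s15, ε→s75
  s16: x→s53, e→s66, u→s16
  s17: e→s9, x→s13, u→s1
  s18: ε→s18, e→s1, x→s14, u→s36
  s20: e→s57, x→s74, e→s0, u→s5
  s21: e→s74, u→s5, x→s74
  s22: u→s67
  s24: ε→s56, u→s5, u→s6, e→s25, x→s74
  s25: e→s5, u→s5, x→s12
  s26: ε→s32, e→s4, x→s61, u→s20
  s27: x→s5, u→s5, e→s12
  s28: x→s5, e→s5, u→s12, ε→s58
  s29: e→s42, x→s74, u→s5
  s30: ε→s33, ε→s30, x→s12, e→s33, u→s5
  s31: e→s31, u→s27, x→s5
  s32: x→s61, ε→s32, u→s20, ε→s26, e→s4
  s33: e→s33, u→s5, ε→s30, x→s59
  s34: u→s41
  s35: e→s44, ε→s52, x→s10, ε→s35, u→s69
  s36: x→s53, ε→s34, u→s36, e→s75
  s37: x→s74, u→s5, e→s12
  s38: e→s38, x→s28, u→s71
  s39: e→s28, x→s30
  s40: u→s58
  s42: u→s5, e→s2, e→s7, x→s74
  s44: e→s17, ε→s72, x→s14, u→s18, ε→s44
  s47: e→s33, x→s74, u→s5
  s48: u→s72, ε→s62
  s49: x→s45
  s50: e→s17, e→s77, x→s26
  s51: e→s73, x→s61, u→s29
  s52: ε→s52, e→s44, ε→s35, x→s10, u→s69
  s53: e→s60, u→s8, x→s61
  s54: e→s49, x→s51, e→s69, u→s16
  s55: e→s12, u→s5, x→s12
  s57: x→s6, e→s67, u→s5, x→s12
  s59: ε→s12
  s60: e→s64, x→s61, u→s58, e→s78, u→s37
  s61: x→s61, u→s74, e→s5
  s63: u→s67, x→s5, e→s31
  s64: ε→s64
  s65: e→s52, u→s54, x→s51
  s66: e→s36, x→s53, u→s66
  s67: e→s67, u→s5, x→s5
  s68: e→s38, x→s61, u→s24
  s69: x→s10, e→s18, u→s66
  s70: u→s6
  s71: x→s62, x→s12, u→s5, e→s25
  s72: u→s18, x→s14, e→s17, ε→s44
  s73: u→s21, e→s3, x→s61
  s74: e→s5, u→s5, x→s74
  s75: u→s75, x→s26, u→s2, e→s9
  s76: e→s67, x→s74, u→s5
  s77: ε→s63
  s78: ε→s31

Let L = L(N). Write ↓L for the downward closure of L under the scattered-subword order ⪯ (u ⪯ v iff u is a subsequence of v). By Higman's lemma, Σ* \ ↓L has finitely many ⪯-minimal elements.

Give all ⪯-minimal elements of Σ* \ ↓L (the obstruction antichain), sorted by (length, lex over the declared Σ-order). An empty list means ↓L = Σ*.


A = [xuu, xxe, xeuee, uuxeex, eeeexx].

|Q|=79, |F|=52, |δ|=215 (31 ε).
min D↑ (49 st, q0=0, F={14}): 0:u→1,x→2,e→3 1:u→4,x→2,e→5 2:u→6,x→7,e→8 3:u→5,x→9,e→10 4:u→4,x→11,e→12 5:u→12,x→9,e→13 6:u→14,x→15,e→16 7:u→15,x→7,e→14 8:u→17,x→7,e→18 9:u→16,x→7,e→18 10:u→13,x→19,e→20 11:u→21,x→7,e→22 12:u→12,x→11,e→23 13:u→23,x→19,e→24 14:u→14,x→14,e→14 15:u→14,x→15,e→14 16:u→14,x→15,e→25 17:u→14,x→15,e→15 18:u→17,x→7,e→26 19:u→25,x→7,e→26 20:u→24,x→27,e→28 21:u→14,x→15,e→29 22:u→30,x→7,e→31 23:u→23,x→11,e→32 24:u→32,x→27,e→28 25:u→14,x→15,e→33 26:u→34,x→7,e→35 27:u→33,x→7,e→35 28:u→28,x→36,e→28 29:u→14,x→15,e→37 30:u→14,x→15,e→38 31:u→39,x→14,e→31 32:u→32,x→40,e→28 33:u→14,x→15,e→41 34:u→14,x→15,e→42 35:u→43,x→44,e→35 36:u→37,x→14,e→31 37:u→14,x→14,e→37 38:u→14,x→14,e→14 39:u→14,x→14,e→38 40:u→45,x→7,e→46 41:u→14,x→38,e→41 42:u→14,x→38,e→14 43:u→14,x→38,e→42 44:u→38,x→14,e→14 45:u→14,x→15,e→47 46:u→48,x→44,e→31 47:u→14,x→38,e→37 48:u→14,x→38,e→38 [Hopcroft].
'xuu': |S_i|=[71, 53, 32, 5] end={s23,s41,s5,s56,s6} rej; 3/3 deletions ∈↓L.
'xxe': N↓-sim [71, 53, 12, 1] end={s5} rej; 3/3 single-dels accept.
'xeuee': |S_i|=[71, 53, 38, 16, 5, 1] end={s5} — reject; 5/5 single-dels accept.
'uuxeex': run [71, 65, 50, 31, 22, 9, 1] end={s5} ∉↓L; 6/6 single-dels accept.
'eeeexx': |S_i|=[71, 66, 57, 45, 28, 15, 2] end={s5,s56} — reject; 6/6 deletions ∈↓L.
5 words, ⪯-incomp.


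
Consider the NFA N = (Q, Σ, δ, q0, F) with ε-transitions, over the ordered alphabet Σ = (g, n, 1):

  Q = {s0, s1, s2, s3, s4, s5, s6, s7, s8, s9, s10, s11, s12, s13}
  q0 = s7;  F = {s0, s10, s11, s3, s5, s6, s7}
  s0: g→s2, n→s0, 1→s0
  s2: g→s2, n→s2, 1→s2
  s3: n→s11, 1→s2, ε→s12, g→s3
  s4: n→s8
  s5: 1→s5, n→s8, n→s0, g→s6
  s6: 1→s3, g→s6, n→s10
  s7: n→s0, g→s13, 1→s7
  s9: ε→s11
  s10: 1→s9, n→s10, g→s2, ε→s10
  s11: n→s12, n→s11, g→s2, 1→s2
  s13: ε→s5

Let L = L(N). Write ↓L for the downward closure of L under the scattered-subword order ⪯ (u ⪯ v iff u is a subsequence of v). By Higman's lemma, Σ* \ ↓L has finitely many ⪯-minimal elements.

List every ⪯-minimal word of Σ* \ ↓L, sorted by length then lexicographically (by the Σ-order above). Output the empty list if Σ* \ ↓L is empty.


min(Σ*\↓L) = [ng, gg11].

|Q|=14, |F|=7, |δ|=31 (4 ε).
min D↑ (8 st, q0=0, F={4}): 0:g→1,n→2,1→0 1:g→3,n→2,1→1 2:g→4,n→2,1→2 3:g→3,n→5,1→6 4:g→4,n→4,1→4 5:g→4,n→5,1→7 6:g→6,n→7,1→4 7:g→4,n→7,1→4.
'ng': |S_i|=[12, 7, 1] end={s2} ∉↓L; 2/2 single-dels accept.
'gg11': |S_i|=[12, 11, 7, 5, 1] end={s2} — reject; 4/4 deletions ∈↓L.
2 minimals (antichain).


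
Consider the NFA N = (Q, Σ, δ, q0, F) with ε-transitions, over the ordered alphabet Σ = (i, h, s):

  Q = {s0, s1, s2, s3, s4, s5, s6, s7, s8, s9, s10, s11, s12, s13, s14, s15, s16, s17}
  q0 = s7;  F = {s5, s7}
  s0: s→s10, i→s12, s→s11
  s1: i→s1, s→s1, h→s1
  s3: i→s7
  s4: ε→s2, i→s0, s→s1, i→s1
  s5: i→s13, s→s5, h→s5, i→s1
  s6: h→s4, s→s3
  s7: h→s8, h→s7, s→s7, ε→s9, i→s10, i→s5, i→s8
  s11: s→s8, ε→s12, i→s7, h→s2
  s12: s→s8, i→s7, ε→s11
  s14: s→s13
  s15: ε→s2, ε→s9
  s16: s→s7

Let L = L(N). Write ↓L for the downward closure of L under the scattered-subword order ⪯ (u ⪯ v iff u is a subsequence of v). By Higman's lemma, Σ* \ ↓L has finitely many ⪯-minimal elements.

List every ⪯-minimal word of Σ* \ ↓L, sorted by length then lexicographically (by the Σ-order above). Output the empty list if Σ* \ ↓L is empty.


Antichain: [ii].

|Q|=18, |F|=2, |δ|=35 (6 ε).
min D↑ (3 st, q0=0, F={2}): 0:i→1,h→0,s→0 1:i→2,h→1,s→1 2:i→2,h→2,s→2.
'ii': |S_i|=[7, 5, 2] end={s1,s13} rej; 2/2 single-dels accept.
1 words, ⪯-incomp.


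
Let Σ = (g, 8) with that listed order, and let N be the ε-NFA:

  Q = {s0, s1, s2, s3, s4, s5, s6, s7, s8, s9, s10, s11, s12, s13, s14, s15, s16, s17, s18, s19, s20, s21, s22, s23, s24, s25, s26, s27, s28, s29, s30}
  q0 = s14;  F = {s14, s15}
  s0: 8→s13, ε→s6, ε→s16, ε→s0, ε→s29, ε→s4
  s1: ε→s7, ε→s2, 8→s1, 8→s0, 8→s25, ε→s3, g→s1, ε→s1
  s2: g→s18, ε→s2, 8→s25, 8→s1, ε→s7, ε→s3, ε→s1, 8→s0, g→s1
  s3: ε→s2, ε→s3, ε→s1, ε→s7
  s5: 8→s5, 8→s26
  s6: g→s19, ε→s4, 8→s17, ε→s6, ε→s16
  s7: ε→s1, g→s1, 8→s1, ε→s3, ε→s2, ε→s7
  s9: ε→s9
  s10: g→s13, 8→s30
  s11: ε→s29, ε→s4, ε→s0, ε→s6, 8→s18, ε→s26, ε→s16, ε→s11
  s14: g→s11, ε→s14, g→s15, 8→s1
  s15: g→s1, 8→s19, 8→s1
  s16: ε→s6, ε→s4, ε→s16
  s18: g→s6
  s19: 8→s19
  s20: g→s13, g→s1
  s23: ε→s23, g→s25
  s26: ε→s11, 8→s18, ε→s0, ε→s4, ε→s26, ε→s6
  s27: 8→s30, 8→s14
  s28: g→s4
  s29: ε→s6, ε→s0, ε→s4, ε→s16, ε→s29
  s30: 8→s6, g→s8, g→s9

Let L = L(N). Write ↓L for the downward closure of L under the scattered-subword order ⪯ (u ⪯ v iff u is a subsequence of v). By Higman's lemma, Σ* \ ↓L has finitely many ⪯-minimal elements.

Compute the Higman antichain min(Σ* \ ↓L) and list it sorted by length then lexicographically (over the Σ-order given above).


min(Σ*\↓L) = [8, gg].

|Q|=31, |F|=2, |δ|=84 (47 ε).
min D↑ (3 st, q0=0, F={2}): 0:g→1,8→2 1:g→2,8→2 2:g→2,8→2 (ε-aug+det+¬).
'8': run [18, 14] end={s0,s1,s13,s16,s17,s18,s19,s2,s25,s29,s3,s4,…} ∉↓L; 1/1 deletions ∈↓L.
'gg': |S_i|=[18, 17, 14] end={s0,s1,s13,s16,s17,s18,s19,s2,s25,s29,s3,s4,…} ∉↓L; 2/2 single-dels accept.
2 words, ⪯-incomp.


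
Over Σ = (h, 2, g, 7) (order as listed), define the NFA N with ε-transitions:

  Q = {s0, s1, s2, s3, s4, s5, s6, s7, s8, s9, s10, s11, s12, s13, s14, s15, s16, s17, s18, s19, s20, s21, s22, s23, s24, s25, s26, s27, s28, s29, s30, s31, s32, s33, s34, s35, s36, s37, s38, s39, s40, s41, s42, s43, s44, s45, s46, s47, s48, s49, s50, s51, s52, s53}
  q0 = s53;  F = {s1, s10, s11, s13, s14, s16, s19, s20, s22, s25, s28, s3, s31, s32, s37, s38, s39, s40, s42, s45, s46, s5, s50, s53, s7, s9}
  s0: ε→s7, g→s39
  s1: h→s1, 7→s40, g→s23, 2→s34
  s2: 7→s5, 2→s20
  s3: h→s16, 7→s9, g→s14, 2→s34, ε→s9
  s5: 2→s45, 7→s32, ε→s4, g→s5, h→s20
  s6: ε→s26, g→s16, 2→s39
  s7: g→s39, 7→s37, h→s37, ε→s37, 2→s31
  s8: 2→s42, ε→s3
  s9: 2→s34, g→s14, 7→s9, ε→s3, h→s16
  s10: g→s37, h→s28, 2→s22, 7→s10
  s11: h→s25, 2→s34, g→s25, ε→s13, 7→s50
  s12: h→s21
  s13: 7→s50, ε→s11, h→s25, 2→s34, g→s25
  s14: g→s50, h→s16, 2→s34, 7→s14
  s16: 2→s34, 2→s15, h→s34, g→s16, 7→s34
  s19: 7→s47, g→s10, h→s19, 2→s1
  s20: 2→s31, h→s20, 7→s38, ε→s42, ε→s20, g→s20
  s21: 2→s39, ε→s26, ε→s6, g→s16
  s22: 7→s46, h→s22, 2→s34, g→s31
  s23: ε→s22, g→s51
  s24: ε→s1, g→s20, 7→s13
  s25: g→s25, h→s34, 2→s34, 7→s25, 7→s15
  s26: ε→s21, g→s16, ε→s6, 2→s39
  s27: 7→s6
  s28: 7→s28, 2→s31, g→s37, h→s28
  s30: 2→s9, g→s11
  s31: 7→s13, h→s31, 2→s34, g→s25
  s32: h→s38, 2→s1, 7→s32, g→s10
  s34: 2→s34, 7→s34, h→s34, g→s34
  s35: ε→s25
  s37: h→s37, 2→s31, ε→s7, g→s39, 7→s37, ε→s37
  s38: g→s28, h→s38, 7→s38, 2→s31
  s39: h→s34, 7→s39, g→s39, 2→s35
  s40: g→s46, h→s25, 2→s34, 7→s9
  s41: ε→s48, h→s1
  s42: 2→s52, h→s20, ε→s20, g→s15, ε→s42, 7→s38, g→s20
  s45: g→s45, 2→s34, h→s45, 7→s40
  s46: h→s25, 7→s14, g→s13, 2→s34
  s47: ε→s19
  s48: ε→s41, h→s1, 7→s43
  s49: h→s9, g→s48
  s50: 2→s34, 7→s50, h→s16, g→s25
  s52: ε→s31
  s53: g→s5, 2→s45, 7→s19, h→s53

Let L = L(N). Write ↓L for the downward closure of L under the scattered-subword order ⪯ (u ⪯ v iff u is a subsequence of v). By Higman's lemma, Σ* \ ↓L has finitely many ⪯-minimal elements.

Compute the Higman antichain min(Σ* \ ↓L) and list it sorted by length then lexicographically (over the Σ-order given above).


|Q|=54, |F|=26, |δ|=159 (26 ε).
min D↑ (23 st, q0=0, F={4}): 0:h→0,2→1,g→2,7→3 1:h→1,2→4,g→1,7→5 2:h→6,2→1,g→2,7→7 3:h→3,2→8,g→9,7→3 4:h→4,2→4,g→4,7→4 5:h→10,2→4,g→11,7→12 6:h→6,2→13,g→6,7→14 7:h→14,2→8,g→9,7→7 8:h→8,2→4,g→15,7→5 9:h→16,2→15,g→17,7→9 10:h→4,2→4,g→10,7→10 11:h→10,2→4,g→18,7→19 12:h→20,2→4,g→19,7→12 13:h→13,2→4,g→10,7→18 14:h→14,2→13,g→16,7→14 15:h→15,2→4,g→13,7→11 16:h→16,2→13,g→17,7→16 17:h→17,2→13,g→21,7→17 18:h→10,2→4,g→10,7→22 19:h→20,2→4,g→22,7→19 20:h→4,2→4,g→20,7→4 21:h→4,2→10,g→21,7→21 22:h→20,2→4,g→10,7→22 [Hopcroft].
'22': run [34, 20, 2] end={s15,s34} — reject; 2/2 single-dels accept.
'27hh': |S_i|=[34, 20, 12, 4, 1] end={s34} rej; 4/4 del acc.
'277h7': |S_i|=[34, 20, 12, 8, 3, 1] end={s34} rej; 5/5 deletions ∈↓L.
'gh2gh': run [34, 31, 27, 10, 4, 1] end={s34} — reject; 5/5 deletions ∈↓L.
'7gggh': N↓-sim [34, 27, 19, 13, 6, 1] end={s34} ∉↓L; 5/5 del acc.
5 minimals (antichain).

min(Σ*\↓L) = [22, 27hh, 277h7, gh2gh, 7gggh].


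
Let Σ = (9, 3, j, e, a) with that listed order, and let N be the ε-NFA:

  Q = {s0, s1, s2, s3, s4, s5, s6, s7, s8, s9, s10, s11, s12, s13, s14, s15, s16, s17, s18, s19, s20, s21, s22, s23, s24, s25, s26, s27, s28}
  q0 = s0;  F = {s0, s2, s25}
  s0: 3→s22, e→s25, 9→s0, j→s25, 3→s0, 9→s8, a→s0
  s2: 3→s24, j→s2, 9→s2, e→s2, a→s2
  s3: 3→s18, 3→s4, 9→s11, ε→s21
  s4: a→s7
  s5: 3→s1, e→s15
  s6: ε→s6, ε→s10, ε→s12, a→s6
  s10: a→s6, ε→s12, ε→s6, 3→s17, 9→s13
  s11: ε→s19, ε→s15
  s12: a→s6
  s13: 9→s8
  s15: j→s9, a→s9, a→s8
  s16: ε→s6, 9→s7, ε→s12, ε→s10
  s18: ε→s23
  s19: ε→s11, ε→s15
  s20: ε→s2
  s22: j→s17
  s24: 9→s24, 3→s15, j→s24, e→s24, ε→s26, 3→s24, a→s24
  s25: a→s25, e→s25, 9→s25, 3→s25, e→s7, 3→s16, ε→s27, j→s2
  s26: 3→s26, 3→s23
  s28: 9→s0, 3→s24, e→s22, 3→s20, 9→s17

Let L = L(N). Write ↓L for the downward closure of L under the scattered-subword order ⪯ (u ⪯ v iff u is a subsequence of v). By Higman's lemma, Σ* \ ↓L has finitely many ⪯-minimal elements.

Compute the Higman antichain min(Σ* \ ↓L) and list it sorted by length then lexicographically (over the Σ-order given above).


|Q|=29, |F|=3, |δ|=66 (17 ε).
min D↑ (4 st, q0=0, F={3}): 0:9→0,3→0,j→1,e→1,a→0 1:9→1,3→1,j→2,e→1,a→1 2:9→2,3→3,j→2,e→2,a→2 3:9→3,3→3,j→3,e→3,a→3 (ε-aug+det+¬).
'jj3': N↓-sim [18, 16, 7, 6] end={s15,s23,s24,s26,s8,s9} ∉↓L; 3/3 single-dels accept.
'ej3': N↓-sim [18, 16, 7, 6] end={s15,s23,s24,s26,s8,s9} — reject; 3/3 del acc.
2 obstructions.

A = [jj3, ej3].
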